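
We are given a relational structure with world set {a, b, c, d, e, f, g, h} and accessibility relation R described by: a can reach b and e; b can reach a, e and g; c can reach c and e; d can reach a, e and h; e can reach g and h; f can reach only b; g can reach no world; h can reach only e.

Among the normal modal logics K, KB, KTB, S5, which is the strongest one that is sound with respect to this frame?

K

Symmetric (axiom B): no — a R e but not e R a.
Reflexive (axiom T): no — a is not related to itself.
Euclidean (axiom 5): no — a R e and a R b, but not e R b.
So F validates K; KB would additionally require R to be symmetric. The strongest is K.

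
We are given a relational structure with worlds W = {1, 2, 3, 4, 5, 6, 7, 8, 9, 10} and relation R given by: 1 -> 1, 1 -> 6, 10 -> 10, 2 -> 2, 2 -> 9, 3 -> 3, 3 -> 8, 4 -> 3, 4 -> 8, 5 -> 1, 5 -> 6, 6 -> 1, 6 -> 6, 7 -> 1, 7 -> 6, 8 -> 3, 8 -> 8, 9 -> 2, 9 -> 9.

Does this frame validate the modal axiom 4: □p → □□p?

Axiom 4 corresponds to the accessibility relation being transitive.
Transitive: yes — every two-step R-path is closed by a direct edge.

Yes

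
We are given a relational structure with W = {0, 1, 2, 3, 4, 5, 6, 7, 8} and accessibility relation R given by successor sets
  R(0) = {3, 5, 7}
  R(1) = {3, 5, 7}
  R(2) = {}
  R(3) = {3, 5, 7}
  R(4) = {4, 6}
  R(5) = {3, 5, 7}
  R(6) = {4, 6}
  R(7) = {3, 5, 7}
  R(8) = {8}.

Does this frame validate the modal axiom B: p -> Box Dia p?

The schema B characterises exactly the symmetric frames.
Symmetric: no — 0 R 3 but not 3 R 0.

No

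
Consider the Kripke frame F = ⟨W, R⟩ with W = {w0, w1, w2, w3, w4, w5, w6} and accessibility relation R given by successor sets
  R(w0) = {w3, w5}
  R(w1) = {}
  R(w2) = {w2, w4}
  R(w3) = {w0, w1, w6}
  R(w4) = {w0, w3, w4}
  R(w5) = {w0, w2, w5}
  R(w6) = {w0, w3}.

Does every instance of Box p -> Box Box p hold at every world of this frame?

By correspondence theory, 4 is valid on a frame iff R is transitive.
Transitive: no — w0 R w3 and w3 R w1, but not w0 R w1.

No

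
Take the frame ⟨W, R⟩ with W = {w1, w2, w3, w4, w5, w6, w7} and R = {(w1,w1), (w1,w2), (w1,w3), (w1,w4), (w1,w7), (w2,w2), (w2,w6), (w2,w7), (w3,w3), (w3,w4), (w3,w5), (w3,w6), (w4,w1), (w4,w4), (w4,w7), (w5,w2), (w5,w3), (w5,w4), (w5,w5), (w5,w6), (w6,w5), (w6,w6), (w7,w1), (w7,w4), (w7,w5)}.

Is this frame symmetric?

Symmetric: no — w1 R w2 but not w2 R w1.

No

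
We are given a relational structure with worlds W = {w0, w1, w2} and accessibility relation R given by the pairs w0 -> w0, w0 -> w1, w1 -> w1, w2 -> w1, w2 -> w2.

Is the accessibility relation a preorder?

Yes

Reflexive: yes — every world is R-related to itself.
Transitive: yes — every two-step R-path is closed by a direct edge.
So R is a preorder.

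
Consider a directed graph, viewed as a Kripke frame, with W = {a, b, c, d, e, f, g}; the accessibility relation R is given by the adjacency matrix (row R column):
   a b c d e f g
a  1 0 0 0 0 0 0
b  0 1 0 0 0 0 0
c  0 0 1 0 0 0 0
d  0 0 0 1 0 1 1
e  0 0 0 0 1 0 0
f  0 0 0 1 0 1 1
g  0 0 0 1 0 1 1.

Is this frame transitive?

Transitive: yes — every two-step R-path is closed by a direct edge.

Yes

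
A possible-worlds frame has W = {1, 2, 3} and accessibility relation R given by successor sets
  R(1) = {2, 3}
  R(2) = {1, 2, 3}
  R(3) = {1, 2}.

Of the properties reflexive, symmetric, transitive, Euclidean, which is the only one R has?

symmetric

Reflexive: no — 1 is not related to itself.
Symmetric: yes — every pair in R has its reverse in R.
Transitive: no — 1 R 2 and 2 R 1, but not 1 R 1.
Euclidean: no — 1 R 3 and 1 R 3, but not 3 R 3.
Only symmetric holds.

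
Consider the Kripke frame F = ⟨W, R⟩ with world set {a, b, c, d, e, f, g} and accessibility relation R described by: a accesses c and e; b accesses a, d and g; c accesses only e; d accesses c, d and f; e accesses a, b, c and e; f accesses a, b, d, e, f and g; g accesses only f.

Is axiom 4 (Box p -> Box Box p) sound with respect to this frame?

By correspondence theory, 4 is valid on a frame iff R is transitive.
Transitive: no — a R e and e R b, but not a R b.

No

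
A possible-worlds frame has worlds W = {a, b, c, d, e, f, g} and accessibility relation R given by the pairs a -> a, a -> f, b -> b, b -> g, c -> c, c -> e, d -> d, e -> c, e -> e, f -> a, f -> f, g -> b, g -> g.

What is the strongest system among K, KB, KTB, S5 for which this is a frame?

S5

Symmetric (axiom B): yes — every pair in R has its reverse in R.
Reflexive (axiom T): yes — every world is R-related to itself.
Euclidean (axiom 5): yes — any two successors of a common world are R-related.
So F validates K, KB, KTB, S5. The strongest is S5.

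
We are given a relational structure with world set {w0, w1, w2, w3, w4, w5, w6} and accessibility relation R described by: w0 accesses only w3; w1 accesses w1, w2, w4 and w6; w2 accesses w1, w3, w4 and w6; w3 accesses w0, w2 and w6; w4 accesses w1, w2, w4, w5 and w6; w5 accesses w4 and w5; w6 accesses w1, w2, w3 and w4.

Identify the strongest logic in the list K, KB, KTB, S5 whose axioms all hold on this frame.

KB

Symmetric (axiom B): yes — every pair in R has its reverse in R.
Reflexive (axiom T): no — w0 is not related to itself.
Euclidean (axiom 5): no — w2 R w1 and w2 R w3, but not w1 R w3.
So F validates K, KB; KTB would additionally require R to be reflexive. The strongest is KB.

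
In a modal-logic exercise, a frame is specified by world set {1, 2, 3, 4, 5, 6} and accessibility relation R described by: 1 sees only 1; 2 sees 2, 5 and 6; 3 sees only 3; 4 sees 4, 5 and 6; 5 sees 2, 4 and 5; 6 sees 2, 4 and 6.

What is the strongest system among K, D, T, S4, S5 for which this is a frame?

Serial (axiom D): yes — every world has a successor (e.g. 1 R 1).
Reflexive (axiom T): yes — every world is R-related to itself.
Transitive (axiom 4): no — 2 R 5 and 5 R 4, but not 2 R 4.
Euclidean (axiom 5): no — 2 R 5 and 2 R 6, but not 5 R 6.
So F validates K, D, T; S4 would additionally require R to be transitive. The strongest is T.

T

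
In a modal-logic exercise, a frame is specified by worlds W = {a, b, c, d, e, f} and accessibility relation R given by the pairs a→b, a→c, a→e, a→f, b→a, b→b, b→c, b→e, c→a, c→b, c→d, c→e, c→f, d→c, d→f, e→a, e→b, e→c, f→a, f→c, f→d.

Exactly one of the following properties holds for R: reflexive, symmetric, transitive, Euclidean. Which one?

Reflexive: no — a is not related to itself.
Symmetric: yes — every pair in R has its reverse in R.
Transitive: no — a R c and c R d, but not a R d.
Euclidean: no — a R b and a R f, but not b R f.
Only symmetric holds.

symmetric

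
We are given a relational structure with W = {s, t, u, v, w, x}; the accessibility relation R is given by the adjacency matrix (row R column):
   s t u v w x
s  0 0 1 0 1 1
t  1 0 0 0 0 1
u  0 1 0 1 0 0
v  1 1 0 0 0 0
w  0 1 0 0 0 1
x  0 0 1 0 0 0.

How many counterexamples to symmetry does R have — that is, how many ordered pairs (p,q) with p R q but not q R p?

12

Enumerating: (s,u), (s,w), (s,x), (t,s), (t,x), (u,t), (u,v), (v,s), (v,t), (w,t), (w,x), (x,u).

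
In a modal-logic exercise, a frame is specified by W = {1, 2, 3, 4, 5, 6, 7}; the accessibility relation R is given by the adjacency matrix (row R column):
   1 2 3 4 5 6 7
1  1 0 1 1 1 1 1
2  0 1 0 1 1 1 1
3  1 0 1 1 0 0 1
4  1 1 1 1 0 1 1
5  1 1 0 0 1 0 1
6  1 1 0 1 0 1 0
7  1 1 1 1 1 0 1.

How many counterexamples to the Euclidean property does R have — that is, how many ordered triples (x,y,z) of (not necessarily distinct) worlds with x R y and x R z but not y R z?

36

Enumerating: (1,3,5), (1,3,6), (1,4,5), (1,5,3), (1,5,4), (1,5,6), (1,6,3), (1,6,5), (1,6,7), (1,7,6), (2,4,5), (2,5,4), … and 24 more.
Total: 36.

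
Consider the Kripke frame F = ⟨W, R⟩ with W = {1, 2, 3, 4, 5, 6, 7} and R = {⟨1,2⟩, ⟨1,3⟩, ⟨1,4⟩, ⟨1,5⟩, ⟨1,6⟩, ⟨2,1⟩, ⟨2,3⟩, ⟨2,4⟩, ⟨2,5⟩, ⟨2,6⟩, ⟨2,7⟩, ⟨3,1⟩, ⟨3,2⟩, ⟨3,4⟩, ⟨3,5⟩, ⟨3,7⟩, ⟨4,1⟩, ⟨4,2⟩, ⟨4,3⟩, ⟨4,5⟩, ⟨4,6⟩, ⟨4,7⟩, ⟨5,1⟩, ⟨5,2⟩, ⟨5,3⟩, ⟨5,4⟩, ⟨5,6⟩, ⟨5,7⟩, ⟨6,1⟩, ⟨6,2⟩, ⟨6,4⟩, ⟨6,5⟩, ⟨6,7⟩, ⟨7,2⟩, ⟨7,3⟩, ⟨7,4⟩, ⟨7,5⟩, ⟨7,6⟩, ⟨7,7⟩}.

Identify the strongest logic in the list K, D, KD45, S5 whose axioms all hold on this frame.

D

Serial (axiom D): yes — every world has a successor (e.g. 1 R 2).
Euclidean (axiom 5): no — 1 R 3 and 1 R 6, but not 3 R 6.
Transitive (axiom 4): no — 1 R 2 and 2 R 7, but not 1 R 7.
Reflexive (axiom T): no — 1 is not related to itself.
So F validates K, D; KD45 would additionally require R to be Euclidean and transitive. The strongest is D.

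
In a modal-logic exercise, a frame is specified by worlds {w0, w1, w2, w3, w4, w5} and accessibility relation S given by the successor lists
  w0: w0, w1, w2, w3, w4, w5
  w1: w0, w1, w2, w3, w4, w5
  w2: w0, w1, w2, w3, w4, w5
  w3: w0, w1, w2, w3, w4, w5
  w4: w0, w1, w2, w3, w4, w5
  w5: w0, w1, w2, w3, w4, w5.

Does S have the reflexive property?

Reflexive: yes — every world is S-related to itself.

Yes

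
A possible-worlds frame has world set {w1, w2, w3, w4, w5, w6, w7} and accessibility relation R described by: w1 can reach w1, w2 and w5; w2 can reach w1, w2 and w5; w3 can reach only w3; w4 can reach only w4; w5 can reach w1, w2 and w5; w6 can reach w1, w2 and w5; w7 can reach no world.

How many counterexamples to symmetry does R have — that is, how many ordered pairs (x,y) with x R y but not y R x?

3

Enumerating: (w6,w1), (w6,w2), (w6,w5).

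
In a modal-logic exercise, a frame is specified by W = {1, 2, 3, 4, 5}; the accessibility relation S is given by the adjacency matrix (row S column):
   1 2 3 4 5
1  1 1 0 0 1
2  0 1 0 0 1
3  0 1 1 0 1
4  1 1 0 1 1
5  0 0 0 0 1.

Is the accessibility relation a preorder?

Yes

Reflexive: yes — every world is S-related to itself.
Transitive: yes — every two-step S-path is closed by a direct edge.
So S is a preorder.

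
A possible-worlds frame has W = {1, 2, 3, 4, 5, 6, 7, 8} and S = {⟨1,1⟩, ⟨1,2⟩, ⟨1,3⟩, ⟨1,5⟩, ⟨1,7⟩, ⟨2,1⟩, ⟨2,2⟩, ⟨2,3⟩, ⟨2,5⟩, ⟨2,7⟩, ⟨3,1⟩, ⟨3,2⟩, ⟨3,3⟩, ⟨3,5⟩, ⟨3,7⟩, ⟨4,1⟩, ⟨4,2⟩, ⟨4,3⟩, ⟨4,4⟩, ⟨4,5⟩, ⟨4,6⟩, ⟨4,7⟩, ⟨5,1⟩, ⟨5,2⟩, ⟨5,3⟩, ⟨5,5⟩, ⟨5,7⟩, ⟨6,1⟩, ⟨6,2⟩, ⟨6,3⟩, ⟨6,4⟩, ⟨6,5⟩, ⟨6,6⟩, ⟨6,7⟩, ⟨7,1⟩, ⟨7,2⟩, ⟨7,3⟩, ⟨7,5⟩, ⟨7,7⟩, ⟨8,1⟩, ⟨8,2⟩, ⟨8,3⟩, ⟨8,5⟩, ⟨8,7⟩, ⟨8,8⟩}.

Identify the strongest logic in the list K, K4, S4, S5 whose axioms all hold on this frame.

Transitive (axiom 4): yes — every two-step S-path is closed by a direct edge.
Reflexive (axiom T): yes — every world is S-related to itself.
Euclidean (axiom 5): no — 4 S 1 and 4 S 6, but not 1 S 6.
So F validates K, K4, S4; S5 would additionally require S to be Euclidean. The strongest is S4.

S4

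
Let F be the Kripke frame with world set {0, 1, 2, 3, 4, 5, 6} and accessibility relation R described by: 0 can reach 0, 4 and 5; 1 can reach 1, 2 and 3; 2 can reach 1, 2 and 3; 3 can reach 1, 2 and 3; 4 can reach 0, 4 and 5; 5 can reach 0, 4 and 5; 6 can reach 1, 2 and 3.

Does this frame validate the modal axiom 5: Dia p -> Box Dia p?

Yes

The schema 5 characterises exactly the Euclidean frames.
Euclidean: yes — any two successors of a common world are R-related.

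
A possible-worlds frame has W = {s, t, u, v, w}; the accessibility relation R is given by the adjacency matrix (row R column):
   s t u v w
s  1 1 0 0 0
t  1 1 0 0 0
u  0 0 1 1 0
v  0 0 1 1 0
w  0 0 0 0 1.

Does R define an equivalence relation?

Reflexive: yes — every world is R-related to itself.
Symmetric: yes — every pair in R has its reverse in R.
Transitive: yes — every two-step R-path is closed by a direct edge.
So R is an equivalence relation.

Yes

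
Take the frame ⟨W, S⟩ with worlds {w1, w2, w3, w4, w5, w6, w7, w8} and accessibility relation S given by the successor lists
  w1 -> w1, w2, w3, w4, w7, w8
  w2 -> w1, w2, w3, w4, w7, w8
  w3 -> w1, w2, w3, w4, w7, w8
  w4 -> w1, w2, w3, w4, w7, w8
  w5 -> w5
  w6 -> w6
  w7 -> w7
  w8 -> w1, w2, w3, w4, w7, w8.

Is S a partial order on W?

No

Reflexive: yes — every world is S-related to itself.
Transitive: yes — every two-step S-path is closed by a direct edge.
Antisymmetric: no — w1 S w2 and w2 S w1 with w1 ≠ w2.
So S is not a partial order.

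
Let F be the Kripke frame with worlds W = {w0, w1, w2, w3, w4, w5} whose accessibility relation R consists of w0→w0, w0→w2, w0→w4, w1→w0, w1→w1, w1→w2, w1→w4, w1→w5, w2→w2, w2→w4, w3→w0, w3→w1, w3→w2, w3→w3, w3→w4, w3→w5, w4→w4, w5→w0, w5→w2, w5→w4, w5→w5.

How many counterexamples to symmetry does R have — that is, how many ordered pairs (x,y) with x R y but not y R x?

Enumerating: (w0,w2), (w0,w4), (w1,w0), (w1,w2), (w1,w4), (w1,w5), (w2,w4), (w3,w0), (w3,w1), (w3,w2), (w3,w4), (w3,w5), (w5,w0), (w5,w2), (w5,w4).

15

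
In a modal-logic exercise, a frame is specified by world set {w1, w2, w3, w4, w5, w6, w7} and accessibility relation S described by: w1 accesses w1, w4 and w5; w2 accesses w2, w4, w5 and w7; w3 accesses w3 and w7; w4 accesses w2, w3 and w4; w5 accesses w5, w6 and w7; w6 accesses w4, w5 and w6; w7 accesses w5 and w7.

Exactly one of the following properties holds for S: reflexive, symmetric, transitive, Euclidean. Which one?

Reflexive: yes — every world is S-related to itself.
Symmetric: no — w1 S w4 but not w4 S w1.
Transitive: no — w1 S w4 and w4 S w2, but not w1 S w2.
Euclidean: no — w1 S w4 and w1 S w5, but not w4 S w5.
Only reflexive holds.

reflexive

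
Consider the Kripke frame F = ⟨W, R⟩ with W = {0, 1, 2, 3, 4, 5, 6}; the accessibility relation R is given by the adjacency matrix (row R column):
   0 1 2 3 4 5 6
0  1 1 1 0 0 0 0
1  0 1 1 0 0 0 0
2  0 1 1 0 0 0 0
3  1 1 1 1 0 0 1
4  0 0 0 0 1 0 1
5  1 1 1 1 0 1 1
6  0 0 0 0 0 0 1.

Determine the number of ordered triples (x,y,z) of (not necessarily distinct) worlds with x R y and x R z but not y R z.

Enumerating: (0,1,0), (0,2,0), (3,0,3), (3,0,6), (3,1,0), (3,1,3), (3,1,6), (3,2,0), (3,2,3), (3,2,6), (3,6,0), (3,6,1), … and 20 more.
Total: 32.

32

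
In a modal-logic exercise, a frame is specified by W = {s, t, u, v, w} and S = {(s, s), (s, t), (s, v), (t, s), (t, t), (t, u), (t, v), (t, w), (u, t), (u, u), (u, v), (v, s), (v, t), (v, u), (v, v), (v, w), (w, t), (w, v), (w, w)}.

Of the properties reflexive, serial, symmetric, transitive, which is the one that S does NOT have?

Reflexive: yes — every world is S-related to itself.
Serial: yes — every world has a successor (e.g. s S s).
Symmetric: yes — every pair in S has its reverse in S.
Transitive: no — s S t and t S u, but not s S u.
Only transitive fails.

transitive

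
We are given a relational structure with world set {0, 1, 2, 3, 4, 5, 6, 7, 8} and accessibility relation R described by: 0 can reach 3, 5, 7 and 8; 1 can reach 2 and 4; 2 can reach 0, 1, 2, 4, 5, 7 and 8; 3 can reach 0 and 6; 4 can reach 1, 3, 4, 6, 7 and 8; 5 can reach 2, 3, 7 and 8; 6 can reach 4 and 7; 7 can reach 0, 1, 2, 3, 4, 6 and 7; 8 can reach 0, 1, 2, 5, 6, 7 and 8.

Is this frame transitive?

No

Transitive: no — 0 R 3 and 3 R 6, but not 0 R 6.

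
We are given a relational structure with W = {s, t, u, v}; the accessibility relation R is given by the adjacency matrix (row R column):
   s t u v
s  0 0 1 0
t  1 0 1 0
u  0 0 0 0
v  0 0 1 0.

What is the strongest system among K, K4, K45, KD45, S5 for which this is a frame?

K4

Transitive (axiom 4): yes — every two-step R-path is closed by a direct edge.
Euclidean (axiom 5): no — t R u and t R s, but not u R s.
Serial (axiom D): no — u has no R-successor.
Reflexive (axiom T): no — s is not related to itself.
So F validates K, K4; K45 would additionally require R to be Euclidean. The strongest is K4.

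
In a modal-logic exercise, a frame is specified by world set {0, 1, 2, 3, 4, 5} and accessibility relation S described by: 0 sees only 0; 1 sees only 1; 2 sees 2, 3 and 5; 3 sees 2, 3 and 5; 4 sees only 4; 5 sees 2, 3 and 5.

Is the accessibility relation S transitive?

Yes

Transitive: yes — every two-step S-path is closed by a direct edge.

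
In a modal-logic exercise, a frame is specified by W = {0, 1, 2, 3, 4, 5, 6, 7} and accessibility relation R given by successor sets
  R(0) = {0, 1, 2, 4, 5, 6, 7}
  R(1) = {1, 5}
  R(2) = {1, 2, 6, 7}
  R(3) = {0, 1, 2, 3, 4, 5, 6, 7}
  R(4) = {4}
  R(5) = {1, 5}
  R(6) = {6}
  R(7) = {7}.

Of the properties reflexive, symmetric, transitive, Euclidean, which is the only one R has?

reflexive

Reflexive: yes — every world is R-related to itself.
Symmetric: no — 0 R 1 but not 1 R 0.
Transitive: no — 2 R 1 and 1 R 5, but not 2 R 5.
Euclidean: no — 0 R 1 and 0 R 2, but not 1 R 2.
Only reflexive holds.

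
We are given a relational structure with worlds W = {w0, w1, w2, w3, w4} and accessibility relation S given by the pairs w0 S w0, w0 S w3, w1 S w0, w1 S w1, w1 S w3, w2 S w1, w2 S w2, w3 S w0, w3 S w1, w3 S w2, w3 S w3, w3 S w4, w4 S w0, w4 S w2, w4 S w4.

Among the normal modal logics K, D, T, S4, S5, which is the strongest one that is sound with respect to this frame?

Serial (axiom D): yes — every world has a successor (e.g. w0 S w0).
Reflexive (axiom T): yes — every world is S-related to itself.
Transitive (axiom 4): no — w0 S w3 and w3 S w1, but not w0 S w1.
Euclidean (axiom 5): no — w3 S w0 and w3 S w1, but not w0 S w1.
So F validates K, D, T; S4 would additionally require S to be transitive. The strongest is T.

T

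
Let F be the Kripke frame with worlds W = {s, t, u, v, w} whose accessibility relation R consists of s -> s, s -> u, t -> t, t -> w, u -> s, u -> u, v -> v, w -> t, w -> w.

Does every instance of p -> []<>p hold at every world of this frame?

Yes

By correspondence theory, B is valid on a frame iff R is symmetric.
Symmetric: yes — every pair in R has its reverse in R.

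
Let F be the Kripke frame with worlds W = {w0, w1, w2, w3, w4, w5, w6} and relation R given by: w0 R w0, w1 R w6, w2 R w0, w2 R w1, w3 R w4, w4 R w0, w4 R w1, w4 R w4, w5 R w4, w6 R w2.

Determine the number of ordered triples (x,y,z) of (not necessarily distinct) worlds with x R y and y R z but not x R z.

Enumerating: (w1,w6,w2), (w2,w1,w6), (w3,w4,w0), (w3,w4,w1), (w4,w1,w6), (w5,w4,w0), (w5,w4,w1), (w6,w2,w0), (w6,w2,w1).

9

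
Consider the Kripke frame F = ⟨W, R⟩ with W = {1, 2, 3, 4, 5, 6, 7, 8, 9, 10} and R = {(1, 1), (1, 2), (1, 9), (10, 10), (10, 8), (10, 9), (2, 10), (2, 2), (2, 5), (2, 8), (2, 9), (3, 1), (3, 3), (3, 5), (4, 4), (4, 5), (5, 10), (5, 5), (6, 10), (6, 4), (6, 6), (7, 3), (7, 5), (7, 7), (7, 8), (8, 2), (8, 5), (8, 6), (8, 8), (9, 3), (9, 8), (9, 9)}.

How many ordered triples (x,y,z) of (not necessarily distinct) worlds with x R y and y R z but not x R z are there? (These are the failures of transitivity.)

Enumerating: (1,2,10), (1,2,5), (1,2,8), (1,9,3), (1,9,8), (10,8,2), (10,8,5), (10,8,6), (10,9,3), (2,8,6), (2,9,3), (3,1,2), … and 22 more.
Total: 34.

34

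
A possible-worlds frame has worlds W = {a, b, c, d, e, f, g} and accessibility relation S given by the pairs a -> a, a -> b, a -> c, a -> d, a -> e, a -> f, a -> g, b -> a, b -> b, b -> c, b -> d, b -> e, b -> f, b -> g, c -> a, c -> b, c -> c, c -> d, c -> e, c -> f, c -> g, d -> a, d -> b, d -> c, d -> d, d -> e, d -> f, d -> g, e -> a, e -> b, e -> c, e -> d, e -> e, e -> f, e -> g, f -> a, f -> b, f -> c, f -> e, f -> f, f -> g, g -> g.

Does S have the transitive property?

No

Transitive: no — f S a and a S d, but not f S d.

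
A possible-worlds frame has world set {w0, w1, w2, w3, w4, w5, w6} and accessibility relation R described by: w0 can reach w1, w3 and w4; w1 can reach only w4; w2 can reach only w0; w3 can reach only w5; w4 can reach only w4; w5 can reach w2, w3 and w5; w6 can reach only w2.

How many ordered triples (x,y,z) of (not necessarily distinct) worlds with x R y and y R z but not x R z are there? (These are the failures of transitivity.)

Enumerating: (w0,w3,w5), (w2,w0,w1), (w2,w0,w3), (w2,w0,w4), (w3,w5,w2), (w3,w5,w3), (w5,w2,w0), (w6,w2,w0).

8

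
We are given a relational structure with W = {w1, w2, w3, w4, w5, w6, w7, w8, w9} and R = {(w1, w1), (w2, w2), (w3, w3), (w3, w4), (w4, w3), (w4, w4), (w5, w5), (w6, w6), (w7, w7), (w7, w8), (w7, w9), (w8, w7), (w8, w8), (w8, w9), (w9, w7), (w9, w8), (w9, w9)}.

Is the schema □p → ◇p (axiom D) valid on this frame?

The schema D characterises exactly the serial frames.
Serial: yes — every world has a successor (e.g. w1 R w1).

Yes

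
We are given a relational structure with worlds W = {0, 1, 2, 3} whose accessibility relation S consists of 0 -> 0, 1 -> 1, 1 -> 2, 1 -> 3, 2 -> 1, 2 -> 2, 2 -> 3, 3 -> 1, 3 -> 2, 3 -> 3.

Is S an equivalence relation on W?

Reflexive: yes — every world is S-related to itself.
Symmetric: yes — every pair in S has its reverse in S.
Transitive: yes — every two-step S-path is closed by a direct edge.
So S is an equivalence relation.

Yes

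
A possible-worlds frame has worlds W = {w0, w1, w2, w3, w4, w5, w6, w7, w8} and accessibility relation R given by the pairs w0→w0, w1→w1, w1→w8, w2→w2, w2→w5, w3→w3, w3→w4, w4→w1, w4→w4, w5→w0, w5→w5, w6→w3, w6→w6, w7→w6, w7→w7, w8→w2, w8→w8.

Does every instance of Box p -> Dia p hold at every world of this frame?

Axiom D corresponds to the accessibility relation being serial.
Serial: yes — every world has a successor (e.g. w0 R w0).

Yes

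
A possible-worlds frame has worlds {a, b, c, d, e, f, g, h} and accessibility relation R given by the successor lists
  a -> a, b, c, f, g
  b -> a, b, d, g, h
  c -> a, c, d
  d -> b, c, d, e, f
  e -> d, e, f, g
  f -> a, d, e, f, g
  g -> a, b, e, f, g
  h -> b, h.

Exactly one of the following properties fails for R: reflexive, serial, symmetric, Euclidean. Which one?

Reflexive: yes — every world is R-related to itself.
Serial: yes — every world has a successor (e.g. a R a).
Symmetric: yes — every pair in R has its reverse in R.
Euclidean: no — a R b and a R c, but not b R c.
Only Euclidean fails.

Euclidean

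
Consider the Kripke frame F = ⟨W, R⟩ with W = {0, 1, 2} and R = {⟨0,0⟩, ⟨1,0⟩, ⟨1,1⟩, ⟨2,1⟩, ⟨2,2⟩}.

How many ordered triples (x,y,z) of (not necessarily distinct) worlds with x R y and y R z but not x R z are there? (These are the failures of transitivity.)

Enumerating: (2,1,0).

1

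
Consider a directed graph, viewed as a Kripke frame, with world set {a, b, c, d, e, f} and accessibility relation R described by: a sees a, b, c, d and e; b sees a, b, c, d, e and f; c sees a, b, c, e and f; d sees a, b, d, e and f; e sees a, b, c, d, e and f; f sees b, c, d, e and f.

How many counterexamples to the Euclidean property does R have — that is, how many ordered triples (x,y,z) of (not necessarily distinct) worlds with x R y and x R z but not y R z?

16

Enumerating: (a,c,d), (a,d,c), (b,a,f), (b,c,d), (b,d,c), (b,f,a), (c,a,f), (c,f,a), (d,a,f), (d,f,a), (e,a,f), (e,c,d), (e,d,c), (e,f,a), (f,c,d), (f,d,c).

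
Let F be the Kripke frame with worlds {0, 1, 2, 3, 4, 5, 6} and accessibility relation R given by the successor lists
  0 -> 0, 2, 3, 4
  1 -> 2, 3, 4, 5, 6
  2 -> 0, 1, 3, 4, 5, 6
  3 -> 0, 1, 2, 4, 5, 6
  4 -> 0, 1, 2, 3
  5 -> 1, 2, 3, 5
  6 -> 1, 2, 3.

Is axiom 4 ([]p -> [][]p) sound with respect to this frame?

The schema 4 characterises exactly the transitive frames.
Transitive: no — 0 R 2 and 2 R 1, but not 0 R 1.

No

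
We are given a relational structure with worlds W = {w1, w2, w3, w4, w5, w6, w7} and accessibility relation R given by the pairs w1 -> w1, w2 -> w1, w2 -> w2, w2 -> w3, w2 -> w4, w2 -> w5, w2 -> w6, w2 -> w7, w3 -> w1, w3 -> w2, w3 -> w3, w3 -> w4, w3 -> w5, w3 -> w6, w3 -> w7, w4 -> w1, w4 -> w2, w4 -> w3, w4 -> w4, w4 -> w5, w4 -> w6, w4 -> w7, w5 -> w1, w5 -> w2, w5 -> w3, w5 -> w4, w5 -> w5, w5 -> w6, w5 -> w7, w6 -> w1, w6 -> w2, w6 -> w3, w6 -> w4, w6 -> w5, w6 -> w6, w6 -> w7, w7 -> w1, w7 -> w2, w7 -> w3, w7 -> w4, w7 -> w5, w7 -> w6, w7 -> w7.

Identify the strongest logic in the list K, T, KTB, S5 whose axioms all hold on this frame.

Reflexive (axiom T): yes — every world is R-related to itself.
Symmetric (axiom B): no — w2 R w1 but not w1 R w2.
Euclidean (axiom 5): no — w2 R w1 and w2 R w3, but not w1 R w3.
So F validates K, T; KTB would additionally require R to be symmetric. The strongest is T.

T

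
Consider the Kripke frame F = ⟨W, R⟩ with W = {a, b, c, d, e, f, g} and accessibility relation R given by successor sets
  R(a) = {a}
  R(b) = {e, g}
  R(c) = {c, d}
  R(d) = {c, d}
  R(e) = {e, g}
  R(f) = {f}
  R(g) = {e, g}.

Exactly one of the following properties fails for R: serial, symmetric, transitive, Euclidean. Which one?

Serial: yes — every world has a successor (e.g. a R a).
Symmetric: no — b R e but not e R b.
Transitive: yes — every two-step R-path is closed by a direct edge.
Euclidean: yes — any two successors of a common world are R-related.
Only symmetric fails.

symmetric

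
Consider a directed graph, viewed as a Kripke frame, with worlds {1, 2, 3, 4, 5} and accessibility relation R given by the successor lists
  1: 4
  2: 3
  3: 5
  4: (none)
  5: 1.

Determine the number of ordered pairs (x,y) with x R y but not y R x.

4

Enumerating: (1,4), (2,3), (3,5), (5,1).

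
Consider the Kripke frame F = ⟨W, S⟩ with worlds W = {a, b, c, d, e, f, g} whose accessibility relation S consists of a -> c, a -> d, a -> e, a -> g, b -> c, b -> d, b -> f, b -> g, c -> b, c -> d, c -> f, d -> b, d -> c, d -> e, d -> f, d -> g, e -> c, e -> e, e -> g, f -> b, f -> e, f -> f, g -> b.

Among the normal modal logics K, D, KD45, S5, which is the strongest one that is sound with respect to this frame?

D

Serial (axiom D): yes — every world has a successor (e.g. a S c).
Euclidean (axiom 5): no — a S c and a S e, but not c S e.
Transitive (axiom 4): no — a S c and c S b, but not a S b.
Reflexive (axiom T): no — a is not related to itself.
So F validates K, D; KD45 would additionally require S to be Euclidean and transitive. The strongest is D.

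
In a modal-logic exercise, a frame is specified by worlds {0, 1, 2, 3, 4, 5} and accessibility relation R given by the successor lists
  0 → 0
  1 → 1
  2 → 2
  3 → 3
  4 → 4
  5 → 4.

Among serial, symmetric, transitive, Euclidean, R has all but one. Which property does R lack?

symmetric

Serial: yes — every world has a successor (e.g. 0 R 0).
Symmetric: no — 5 R 4 but not 4 R 5.
Transitive: yes — every two-step R-path is closed by a direct edge.
Euclidean: yes — any two successors of a common world are R-related.
Only symmetric fails.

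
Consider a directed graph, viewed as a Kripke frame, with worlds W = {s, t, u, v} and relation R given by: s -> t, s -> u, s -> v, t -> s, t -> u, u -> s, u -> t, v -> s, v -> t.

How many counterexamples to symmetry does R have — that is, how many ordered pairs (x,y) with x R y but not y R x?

Enumerating: (v,t).

1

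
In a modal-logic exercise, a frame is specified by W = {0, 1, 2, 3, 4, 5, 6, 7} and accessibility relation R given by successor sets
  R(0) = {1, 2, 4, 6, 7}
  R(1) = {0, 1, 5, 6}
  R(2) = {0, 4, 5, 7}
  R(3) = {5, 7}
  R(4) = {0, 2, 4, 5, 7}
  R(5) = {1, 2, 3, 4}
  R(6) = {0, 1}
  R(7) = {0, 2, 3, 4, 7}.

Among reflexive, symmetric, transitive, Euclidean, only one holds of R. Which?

symmetric

Reflexive: no — 0 is not related to itself.
Symmetric: yes — every pair in R has its reverse in R.
Transitive: no — 0 R 1 and 1 R 5, but not 0 R 5.
Euclidean: no — 0 R 1 and 0 R 2, but not 1 R 2.
Only symmetric holds.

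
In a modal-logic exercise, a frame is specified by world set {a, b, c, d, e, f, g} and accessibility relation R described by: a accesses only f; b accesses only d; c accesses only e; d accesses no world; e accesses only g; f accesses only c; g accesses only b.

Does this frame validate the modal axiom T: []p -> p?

No

By correspondence theory, T is valid on a frame iff R is reflexive.
Reflexive: no — a is not related to itself.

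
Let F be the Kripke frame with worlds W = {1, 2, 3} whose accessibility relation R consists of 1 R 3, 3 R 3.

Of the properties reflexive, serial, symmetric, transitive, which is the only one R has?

transitive

Reflexive: no — 1 is not related to itself.
Serial: no — 2 has no R-successor.
Symmetric: no — 1 R 3 but not 3 R 1.
Transitive: yes — every two-step R-path is closed by a direct edge.
Only transitive holds.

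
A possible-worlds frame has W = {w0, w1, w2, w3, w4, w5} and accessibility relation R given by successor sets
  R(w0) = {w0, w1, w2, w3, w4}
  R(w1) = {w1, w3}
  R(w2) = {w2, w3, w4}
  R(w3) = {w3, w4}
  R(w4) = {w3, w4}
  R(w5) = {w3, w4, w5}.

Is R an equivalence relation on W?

No

Reflexive: yes — every world is R-related to itself.
Symmetric: no — w0 R w1 but not w1 R w0.
Transitive: no — w1 R w3 and w3 R w4, but not w1 R w4.
So R is not an equivalence relation.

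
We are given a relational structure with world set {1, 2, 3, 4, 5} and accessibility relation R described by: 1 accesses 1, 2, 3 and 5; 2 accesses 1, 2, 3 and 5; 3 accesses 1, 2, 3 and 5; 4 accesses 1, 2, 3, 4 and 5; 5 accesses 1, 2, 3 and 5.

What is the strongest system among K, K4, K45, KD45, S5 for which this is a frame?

K4

Transitive (axiom 4): yes — every two-step R-path is closed by a direct edge.
Euclidean (axiom 5): no — 4 R 1 and 4 R 4, but not 1 R 4.
Serial (axiom D): yes — every world has a successor (e.g. 1 R 1).
Reflexive (axiom T): yes — every world is R-related to itself.
So F validates K, K4; K45 would additionally require R to be Euclidean. The strongest is K4.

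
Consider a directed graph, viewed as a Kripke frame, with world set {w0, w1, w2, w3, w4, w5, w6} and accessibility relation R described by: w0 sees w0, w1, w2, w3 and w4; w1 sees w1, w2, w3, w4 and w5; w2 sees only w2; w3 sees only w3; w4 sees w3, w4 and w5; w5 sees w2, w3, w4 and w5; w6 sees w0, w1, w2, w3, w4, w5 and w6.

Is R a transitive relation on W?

Transitive: no — w0 R w1 and w1 R w5, but not w0 R w5.

No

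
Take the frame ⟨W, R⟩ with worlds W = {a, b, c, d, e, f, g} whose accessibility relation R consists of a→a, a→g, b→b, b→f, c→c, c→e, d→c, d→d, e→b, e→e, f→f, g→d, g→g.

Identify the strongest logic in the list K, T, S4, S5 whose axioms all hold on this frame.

T

Reflexive (axiom T): yes — every world is R-related to itself.
Transitive (axiom 4): no — a R g and g R d, but not a R d.
Euclidean (axiom 5): no — a R g and a R a, but not g R a.
So F validates K, T; S4 would additionally require R to be transitive. The strongest is T.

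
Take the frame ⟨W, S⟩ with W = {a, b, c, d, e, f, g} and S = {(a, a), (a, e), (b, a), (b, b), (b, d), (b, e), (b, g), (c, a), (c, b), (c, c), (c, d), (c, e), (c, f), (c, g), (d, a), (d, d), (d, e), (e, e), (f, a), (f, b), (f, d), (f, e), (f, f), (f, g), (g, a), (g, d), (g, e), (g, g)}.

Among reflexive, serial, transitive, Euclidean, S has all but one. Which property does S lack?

Reflexive: yes — every world is S-related to itself.
Serial: yes — every world has a successor (e.g. a S a).
Transitive: yes — every two-step S-path is closed by a direct edge.
Euclidean: no — b S a and b S d, but not a S d.
Only Euclidean fails.

Euclidean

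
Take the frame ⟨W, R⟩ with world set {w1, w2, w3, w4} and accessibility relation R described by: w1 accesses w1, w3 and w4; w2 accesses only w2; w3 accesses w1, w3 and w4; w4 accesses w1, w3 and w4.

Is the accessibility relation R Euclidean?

Euclidean: yes — any two successors of a common world are R-related.

Yes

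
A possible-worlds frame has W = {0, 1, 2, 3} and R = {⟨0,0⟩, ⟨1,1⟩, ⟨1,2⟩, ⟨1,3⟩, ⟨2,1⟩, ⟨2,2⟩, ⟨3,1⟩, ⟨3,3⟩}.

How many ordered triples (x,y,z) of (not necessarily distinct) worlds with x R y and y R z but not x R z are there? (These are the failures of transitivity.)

Enumerating: (2,1,3), (3,1,2).

2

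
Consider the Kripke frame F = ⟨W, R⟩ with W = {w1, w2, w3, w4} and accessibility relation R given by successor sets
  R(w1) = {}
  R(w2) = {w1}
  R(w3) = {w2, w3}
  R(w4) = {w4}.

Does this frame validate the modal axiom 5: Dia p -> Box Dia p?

No

By correspondence theory, 5 is valid on a frame iff R is Euclidean.
Euclidean: no — w2 R w1 and w2 R w1, but not w1 R w1.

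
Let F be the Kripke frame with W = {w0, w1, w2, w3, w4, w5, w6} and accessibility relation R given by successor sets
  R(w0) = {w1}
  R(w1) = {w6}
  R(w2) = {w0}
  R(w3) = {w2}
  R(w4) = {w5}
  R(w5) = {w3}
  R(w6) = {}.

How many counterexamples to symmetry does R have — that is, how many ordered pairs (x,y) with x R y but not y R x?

6

Enumerating: (w0,w1), (w1,w6), (w2,w0), (w3,w2), (w4,w5), (w5,w3).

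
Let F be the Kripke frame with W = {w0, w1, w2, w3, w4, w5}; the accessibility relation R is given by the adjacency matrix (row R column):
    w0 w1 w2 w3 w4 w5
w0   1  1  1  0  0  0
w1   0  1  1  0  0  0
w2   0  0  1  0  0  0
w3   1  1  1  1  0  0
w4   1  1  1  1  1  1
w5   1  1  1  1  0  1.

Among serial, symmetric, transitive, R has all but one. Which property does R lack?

Serial: yes — every world has a successor (e.g. w0 R w0).
Symmetric: no — w0 R w1 but not w1 R w0.
Transitive: yes — every two-step R-path is closed by a direct edge.
Only symmetric fails.

symmetric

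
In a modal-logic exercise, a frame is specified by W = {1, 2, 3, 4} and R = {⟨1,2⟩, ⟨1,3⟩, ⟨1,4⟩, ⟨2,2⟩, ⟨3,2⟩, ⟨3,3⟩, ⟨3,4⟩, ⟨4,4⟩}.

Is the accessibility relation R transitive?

Transitive: yes — every two-step R-path is closed by a direct edge.

Yes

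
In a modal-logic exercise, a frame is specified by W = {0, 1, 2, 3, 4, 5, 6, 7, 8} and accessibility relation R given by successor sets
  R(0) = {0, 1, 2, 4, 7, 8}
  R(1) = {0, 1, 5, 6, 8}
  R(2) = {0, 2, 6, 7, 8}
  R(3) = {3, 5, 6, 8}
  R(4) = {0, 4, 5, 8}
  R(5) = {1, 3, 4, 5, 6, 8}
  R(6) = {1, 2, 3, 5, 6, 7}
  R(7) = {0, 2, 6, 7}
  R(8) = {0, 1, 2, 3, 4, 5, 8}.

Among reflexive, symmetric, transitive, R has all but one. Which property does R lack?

Reflexive: yes — every world is R-related to itself.
Symmetric: yes — every pair in R has its reverse in R.
Transitive: no — 0 R 1 and 1 R 5, but not 0 R 5.
Only transitive fails.

transitive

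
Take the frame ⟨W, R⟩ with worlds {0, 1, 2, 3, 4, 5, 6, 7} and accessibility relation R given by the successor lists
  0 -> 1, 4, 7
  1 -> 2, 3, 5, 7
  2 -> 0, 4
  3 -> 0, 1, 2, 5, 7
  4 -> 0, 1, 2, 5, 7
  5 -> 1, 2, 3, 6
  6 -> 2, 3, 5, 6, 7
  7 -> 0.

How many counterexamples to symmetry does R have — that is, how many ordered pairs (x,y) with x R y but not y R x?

Enumerating: (0,1), (1,2), (1,7), (2,0), (3,0), (3,2), (3,7), (4,1), (4,5), (4,7), (5,2), (6,2), (6,3), (6,7).

14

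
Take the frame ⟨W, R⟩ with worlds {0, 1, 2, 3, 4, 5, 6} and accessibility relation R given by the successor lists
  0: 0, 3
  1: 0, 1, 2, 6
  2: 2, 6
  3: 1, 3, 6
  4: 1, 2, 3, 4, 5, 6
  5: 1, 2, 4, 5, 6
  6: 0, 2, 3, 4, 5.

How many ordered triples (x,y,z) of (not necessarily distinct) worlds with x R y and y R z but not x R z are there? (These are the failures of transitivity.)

29

Enumerating: (0,3,1), (0,3,6), (1,0,3), (1,6,3), (1,6,4), (1,6,5), (2,6,0), (2,6,3), (2,6,4), (2,6,5), (3,1,0), (3,1,2), … and 17 more.
Total: 29.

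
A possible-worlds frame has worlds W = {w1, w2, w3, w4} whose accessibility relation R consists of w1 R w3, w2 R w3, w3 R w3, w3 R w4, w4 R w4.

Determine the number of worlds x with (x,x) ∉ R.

2

Enumerating: w1, w2.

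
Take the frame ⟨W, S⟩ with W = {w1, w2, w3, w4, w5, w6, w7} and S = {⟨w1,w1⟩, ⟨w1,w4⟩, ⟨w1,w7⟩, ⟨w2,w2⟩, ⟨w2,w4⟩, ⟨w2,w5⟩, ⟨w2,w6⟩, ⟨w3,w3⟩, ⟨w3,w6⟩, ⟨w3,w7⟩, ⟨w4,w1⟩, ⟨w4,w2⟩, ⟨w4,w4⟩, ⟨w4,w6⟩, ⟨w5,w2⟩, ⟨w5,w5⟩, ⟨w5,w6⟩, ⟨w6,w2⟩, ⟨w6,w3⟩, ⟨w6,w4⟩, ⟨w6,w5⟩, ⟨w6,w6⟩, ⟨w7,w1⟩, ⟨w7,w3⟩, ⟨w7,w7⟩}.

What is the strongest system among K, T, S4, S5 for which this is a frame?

T

Reflexive (axiom T): yes — every world is S-related to itself.
Transitive (axiom 4): no — w1 S w4 and w4 S w2, but not w1 S w2.
Euclidean (axiom 5): no — w1 S w4 and w1 S w7, but not w4 S w7.
So F validates K, T; S4 would additionally require S to be transitive. The strongest is T.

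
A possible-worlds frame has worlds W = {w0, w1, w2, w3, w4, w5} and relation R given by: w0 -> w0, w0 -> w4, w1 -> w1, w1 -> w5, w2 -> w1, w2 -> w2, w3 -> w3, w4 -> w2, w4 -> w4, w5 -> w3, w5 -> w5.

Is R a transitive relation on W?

No

Transitive: no — w0 R w4 and w4 R w2, but not w0 R w2.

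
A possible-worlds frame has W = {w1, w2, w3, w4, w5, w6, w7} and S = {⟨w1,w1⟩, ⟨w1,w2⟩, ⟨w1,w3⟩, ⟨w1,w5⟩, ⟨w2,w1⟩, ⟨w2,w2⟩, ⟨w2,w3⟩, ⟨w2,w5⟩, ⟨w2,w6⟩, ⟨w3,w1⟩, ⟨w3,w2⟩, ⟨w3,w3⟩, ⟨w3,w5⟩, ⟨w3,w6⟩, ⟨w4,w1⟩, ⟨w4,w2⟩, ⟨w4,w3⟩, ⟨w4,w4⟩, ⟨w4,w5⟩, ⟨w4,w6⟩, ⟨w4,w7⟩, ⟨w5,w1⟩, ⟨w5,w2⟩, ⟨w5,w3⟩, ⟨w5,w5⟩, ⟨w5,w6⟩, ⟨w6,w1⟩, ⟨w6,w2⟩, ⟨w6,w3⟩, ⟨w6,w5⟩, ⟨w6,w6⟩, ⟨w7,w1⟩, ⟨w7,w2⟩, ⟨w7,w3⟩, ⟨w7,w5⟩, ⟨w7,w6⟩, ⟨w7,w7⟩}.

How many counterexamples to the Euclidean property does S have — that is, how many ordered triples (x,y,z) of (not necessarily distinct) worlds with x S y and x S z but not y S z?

Enumerating: (w2,w1,w6), (w3,w1,w6), (w4,w1,w4), (w4,w1,w6), (w4,w1,w7), (w4,w2,w4), (w4,w2,w7), (w4,w3,w4), (w4,w3,w7), (w4,w5,w4), (w4,w5,w7), (w4,w6,w4), … and 10 more.
Total: 22.

22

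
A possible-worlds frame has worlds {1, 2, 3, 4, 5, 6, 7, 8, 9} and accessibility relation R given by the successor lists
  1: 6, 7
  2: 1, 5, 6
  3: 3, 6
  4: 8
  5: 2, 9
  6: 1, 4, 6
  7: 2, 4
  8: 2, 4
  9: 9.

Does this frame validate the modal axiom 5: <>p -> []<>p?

No

Axiom 5 corresponds to the accessibility relation being Euclidean.
Euclidean: no — 1 R 6 and 1 R 7, but not 6 R 7.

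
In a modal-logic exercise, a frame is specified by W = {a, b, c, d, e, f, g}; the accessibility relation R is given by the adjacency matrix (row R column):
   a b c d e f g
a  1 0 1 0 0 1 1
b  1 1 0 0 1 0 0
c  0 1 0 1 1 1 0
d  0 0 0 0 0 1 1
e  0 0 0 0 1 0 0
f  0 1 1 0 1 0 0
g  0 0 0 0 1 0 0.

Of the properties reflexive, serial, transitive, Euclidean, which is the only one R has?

serial

Reflexive: no — c is not related to itself.
Serial: yes — every world has a successor (e.g. a R a).
Transitive: no — a R c and c R b, but not a R b.
Euclidean: no — a R c and a R g, but not c R g.
Only serial holds.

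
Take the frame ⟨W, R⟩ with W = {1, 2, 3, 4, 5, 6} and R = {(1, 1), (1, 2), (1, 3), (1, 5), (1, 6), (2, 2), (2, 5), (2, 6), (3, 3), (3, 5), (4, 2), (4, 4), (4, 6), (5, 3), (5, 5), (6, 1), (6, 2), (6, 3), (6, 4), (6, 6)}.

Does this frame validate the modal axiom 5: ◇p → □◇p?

By correspondence theory, 5 is valid on a frame iff R is Euclidean.
Euclidean: no — 1 R 2 and 1 R 3, but not 2 R 3.

No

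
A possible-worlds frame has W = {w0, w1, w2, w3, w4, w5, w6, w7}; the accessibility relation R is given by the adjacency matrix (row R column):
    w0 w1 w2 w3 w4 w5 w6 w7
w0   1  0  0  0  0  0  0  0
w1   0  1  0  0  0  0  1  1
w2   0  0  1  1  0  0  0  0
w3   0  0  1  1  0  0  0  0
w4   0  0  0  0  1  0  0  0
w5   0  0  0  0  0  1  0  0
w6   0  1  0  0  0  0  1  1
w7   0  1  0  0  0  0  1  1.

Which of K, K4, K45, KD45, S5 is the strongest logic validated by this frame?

S5

Transitive (axiom 4): yes — every two-step R-path is closed by a direct edge.
Euclidean (axiom 5): yes — any two successors of a common world are R-related.
Serial (axiom D): yes — every world has a successor (e.g. w0 R w0).
Reflexive (axiom T): yes — every world is R-related to itself.
So F validates K, K4, K45, KD45, S5. The strongest is S5.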